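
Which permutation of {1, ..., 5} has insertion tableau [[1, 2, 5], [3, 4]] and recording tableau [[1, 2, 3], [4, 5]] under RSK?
Reverse the RSK construction: for i from n down to 1, find the cell of Q containing i, remove the entry at that cell from P, and reverse-bump it up through P; the value ejected from row 1 is w(i).

Step i=5: Q has 5 at row 2, column 2; remove 4 from row 2 of P and reverse-bump: 4 enters row 1 and ejects 2. So w(5) = 2. P is now [[1, 4, 5], [3]].
Step i=4: Q has 4 at row 2, column 1; remove 3 from row 2 of P and reverse-bump: 3 enters row 1 and ejects 1. So w(4) = 1. P is now [[3, 4, 5]].
Step i=3: Q has 3 at row 1, column 3; remove that cell from P, ejecting 5. So w(3) = 5. P is now [[3, 4]].
Step i=2: Q has 2 at row 1, column 2; remove that cell from P, ejecting 4. So w(2) = 4. P is now [[3]].
Step i=1: Q has 1 at row 1, column 1; remove that cell from P, ejecting 3. So w(1) = 3. P is now [].

So w = 3 4 5 1 2.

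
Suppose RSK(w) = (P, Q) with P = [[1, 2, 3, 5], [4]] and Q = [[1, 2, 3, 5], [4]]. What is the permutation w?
Reverse the RSK construction: for i from n down to 1, find the cell of Q containing i, remove the entry at that cell from P, and reverse-bump it up through P; the value ejected from row 1 is w(i).

Step i=5: Q has 5 at row 1, column 4; remove that cell from P, ejecting 5. So w(5) = 5. P is now [[1, 2, 3], [4]].
Step i=4: Q has 4 at row 2, column 1; remove 4 from row 2 of P and reverse-bump: 4 enters row 1 and ejects 3. So w(4) = 3. P is now [[1, 2, 4]].
Step i=3: Q has 3 at row 1, column 3; remove that cell from P, ejecting 4. So w(3) = 4. P is now [[1, 2]].
Step i=2: Q has 2 at row 1, column 2; remove that cell from P, ejecting 2. So w(2) = 2. P is now [[1]].
Step i=1: Q has 1 at row 1, column 1; remove that cell from P, ejecting 1. So w(1) = 1. P is now [].

So w = 1 2 4 3 5.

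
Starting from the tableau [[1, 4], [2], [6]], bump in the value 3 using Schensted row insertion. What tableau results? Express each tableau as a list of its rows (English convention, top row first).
[[1, 3], [2, 4], [6]]

In row 1, 3 replaces 4 (the leftmost entry greater than 3); 4 is bumped to row 2. 4 is appended to row 2. The new tableau is [[1, 3], [2, 4], [6]].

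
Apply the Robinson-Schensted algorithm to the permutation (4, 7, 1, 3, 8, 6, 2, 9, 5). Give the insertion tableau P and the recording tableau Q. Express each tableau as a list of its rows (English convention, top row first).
Insert each entry of the permutation into P by Schensted row insertion, recording in Q the position of each new cell.

Insert 4: appended to row 1. P = [[4]].
Insert 7: appended to row 1. P = [[4, 7]].
Insert 1: 1 bumps 4 from row 1; 4 starts row 2. P = [[1, 7], [4]].
Insert 3: 3 bumps 7 from row 1; 7 appends to row 2. P = [[1, 3], [4, 7]].
Insert 8: appended to row 1. P = [[1, 3, 8], [4, 7]].
Insert 6: 6 bumps 8 from row 1; 8 appends to row 2. P = [[1, 3, 6], [4, 7, 8]].
Insert 2: 2 bumps 3 from row 1; 3 bumps 4 from row 2; 4 starts row 3. P = [[1, 2, 6], [3, 7, 8], [4]].
Insert 9: appended to row 1. P = [[1, 2, 6, 9], [3, 7, 8], [4]].
Insert 5: 5 bumps 6 from row 1; 6 bumps 7 from row 2; 7 appends to row 3. P = [[1, 2, 5, 9], [3, 6, 8], [4, 7]].

So P = [[1, 2, 5, 9], [3, 6, 8], [4, 7]], Q = [[1, 2, 5, 8], [3, 4, 6], [7, 9]].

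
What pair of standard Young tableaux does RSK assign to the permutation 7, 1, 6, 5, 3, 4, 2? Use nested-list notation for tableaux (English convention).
P = [[1, 2, 4], [3], [5], [6], [7]], Q = [[1, 3, 6], [2], [4], [5], [7]]

Insert each entry of the permutation into P by Schensted row insertion, recording in Q the position of each new cell.

Insert 7: appended to row 1. P = [[7]].
Insert 1: 1 bumps 7 from row 1; 7 starts row 2. P = [[1], [7]].
Insert 6: appended to row 1. P = [[1, 6], [7]].
Insert 5: 5 bumps 6 from row 1; 6 bumps 7 from row 2; 7 starts row 3. P = [[1, 5], [6], [7]].
Insert 3: 3 bumps 5 from row 1; 5 bumps 6 from row 2; 6 bumps 7 from row 3; 7 starts row 4. P = [[1, 3], [5], [6], [7]].
Insert 4: appended to row 1. P = [[1, 3, 4], [5], [6], [7]].
Insert 2: 2 bumps 3 from row 1; 3 bumps 5 from row 2; 5 bumps 6 from row 3; 6 bumps 7 from row 4; 7 starts row 5. P = [[1, 2, 4], [3], [5], [6], [7]].

So P = [[1, 2, 4], [3], [5], [6], [7]], Q = [[1, 3, 6], [2], [4], [5], [7]].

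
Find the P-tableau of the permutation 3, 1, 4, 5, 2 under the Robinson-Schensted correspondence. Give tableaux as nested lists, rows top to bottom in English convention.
Insert 3: appended to row 1. P = [[3]].
Insert 1: 1 bumps 3 from row 1; 3 starts row 2. P = [[1], [3]].
Insert 4: appended to row 1. P = [[1, 4], [3]].
Insert 5: appended to row 1. P = [[1, 4, 5], [3]].
Insert 2: 2 bumps 4 from row 1; 4 appends to row 2. P = [[1, 2, 5], [3, 4]].

So P = [[1, 2, 5], [3, 4]].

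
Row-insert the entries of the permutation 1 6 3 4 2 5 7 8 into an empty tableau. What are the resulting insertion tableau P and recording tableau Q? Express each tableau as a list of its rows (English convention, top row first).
Insert each entry of the permutation into P by Schensted row insertion, recording in Q the position of each new cell.

Insert 1: appended to row 1. P = [[1]].
Insert 6: appended to row 1. P = [[1, 6]].
Insert 3: 3 bumps 6 from row 1; 6 starts row 2. P = [[1, 3], [6]].
Insert 4: appended to row 1. P = [[1, 3, 4], [6]].
Insert 2: 2 bumps 3 from row 1; 3 bumps 6 from row 2; 6 starts row 3. P = [[1, 2, 4], [3], [6]].
Insert 5: appended to row 1. P = [[1, 2, 4, 5], [3], [6]].
Insert 7: appended to row 1. P = [[1, 2, 4, 5, 7], [3], [6]].
Insert 8: appended to row 1. P = [[1, 2, 4, 5, 7, 8], [3], [6]].

So P = [[1, 2, 4, 5, 7, 8], [3], [6]], Q = [[1, 2, 4, 6, 7, 8], [3], [5]].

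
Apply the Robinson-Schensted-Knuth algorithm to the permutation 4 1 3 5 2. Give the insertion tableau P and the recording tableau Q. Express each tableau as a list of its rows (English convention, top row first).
Insert each entry of the permutation into P by Schensted row insertion, recording in Q the position of each new cell.

After inserting 4: P = [[4]].
After inserting 1: P = [[1], [4]].
After inserting 3: P = [[1, 3], [4]].
After inserting 5: P = [[1, 3, 5], [4]].
After inserting 2: P = [[1, 2, 5], [3], [4]].

So P = [[1, 2, 5], [3], [4]], Q = [[1, 3, 4], [2], [5]].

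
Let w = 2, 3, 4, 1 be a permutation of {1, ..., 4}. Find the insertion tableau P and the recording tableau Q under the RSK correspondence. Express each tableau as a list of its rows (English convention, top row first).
P = [[1, 3, 4], [2]], Q = [[1, 2, 3], [4]]

Insert each entry of the permutation into P by Schensted row insertion, recording in Q the position of each new cell.

Insert 2: appended to row 1. P = [[2]].
Insert 3: appended to row 1. P = [[2, 3]].
Insert 4: appended to row 1. P = [[2, 3, 4]].
Insert 1: 1 bumps 2 from row 1; 2 starts row 2. P = [[1, 3, 4], [2]].

So P = [[1, 3, 4], [2]], Q = [[1, 2, 3], [4]].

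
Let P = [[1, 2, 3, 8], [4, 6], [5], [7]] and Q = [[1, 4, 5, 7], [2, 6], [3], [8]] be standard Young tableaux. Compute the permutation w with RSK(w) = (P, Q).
Reverse the RSK construction: for i from n down to 1, find the cell of Q containing i, remove the entry at that cell from P, and reverse-bump it up through P; the value ejected from row 1 is w(i).

Step i=8: Q has 8 at row 4, column 1; remove 7 from row 4 of P and reverse-bump: 7 enters row 3 and ejects 5; 5 enters row 2 and ejects 4; 4 enters row 1 and ejects 3. So w(8) = 3. P is now [[1, 2, 4, 8], [5, 6], [7]].
Step i=7: Q has 7 at row 1, column 4; remove that cell from P, ejecting 8. So w(7) = 8. P is now [[1, 2, 4], [5, 6], [7]].
Step i=6: Q has 6 at row 2, column 2; remove 6 from row 2 of P and reverse-bump: 6 enters row 1 and ejects 4. So w(6) = 4. P is now [[1, 2, 6], [5], [7]].
Step i=5: Q has 5 at row 1, column 3; remove that cell from P, ejecting 6. So w(5) = 6. P is now [[1, 2], [5], [7]].
Step i=4: Q has 4 at row 1, column 2; remove that cell from P, ejecting 2. So w(4) = 2. P is now [[1], [5], [7]].
Step i=3: Q has 3 at row 3, column 1; remove 7 from row 3 of P and reverse-bump: 7 enters row 2 and ejects 5; 5 enters row 1 and ejects 1. So w(3) = 1. P is now [[5], [7]].
Step i=2: Q has 2 at row 2, column 1; remove 7 from row 2 of P and reverse-bump: 7 enters row 1 and ejects 5. So w(2) = 5. P is now [[7]].
Step i=1: Q has 1 at row 1, column 1; remove that cell from P, ejecting 7. So w(1) = 7. P is now [].

So w = 7 5 1 2 6 4 8 3.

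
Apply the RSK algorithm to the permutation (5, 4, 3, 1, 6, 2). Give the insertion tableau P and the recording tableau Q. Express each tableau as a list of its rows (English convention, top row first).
P = [[1, 2], [3, 6], [4], [5]], Q = [[1, 5], [2, 6], [3], [4]]

Insert each entry of the permutation into P by Schensted row insertion, recording in Q the position of each new cell.

After inserting 5: P = [[5]].
After inserting 4: P = [[4], [5]].
After inserting 3: P = [[3], [4], [5]].
After inserting 1: P = [[1], [3], [4], [5]].
After inserting 6: P = [[1, 6], [3], [4], [5]].
After inserting 2: P = [[1, 2], [3, 6], [4], [5]].

So P = [[1, 2], [3, 6], [4], [5]], Q = [[1, 5], [2, 6], [3], [4]].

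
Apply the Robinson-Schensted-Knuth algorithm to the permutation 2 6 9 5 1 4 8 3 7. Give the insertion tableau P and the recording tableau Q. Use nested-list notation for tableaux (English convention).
Insert each entry of the permutation into P by Schensted row insertion, recording in Q the position of each new cell.

Insert 2: appended to row 1. P = [[2]].
Insert 6: appended to row 1. P = [[2, 6]].
Insert 9: appended to row 1. P = [[2, 6, 9]].
Insert 5: 5 bumps 6 from row 1; 6 starts row 2. P = [[2, 5, 9], [6]].
Insert 1: 1 bumps 2 from row 1; 2 bumps 6 from row 2; 6 starts row 3. P = [[1, 5, 9], [2], [6]].
Insert 4: 4 bumps 5 from row 1; 5 appends to row 2. P = [[1, 4, 9], [2, 5], [6]].
Insert 8: 8 bumps 9 from row 1; 9 appends to row 2. P = [[1, 4, 8], [2, 5, 9], [6]].
Insert 3: 3 bumps 4 from row 1; 4 bumps 5 from row 2; 5 bumps 6 from row 3; 6 starts row 4. P = [[1, 3, 8], [2, 4, 9], [5], [6]].
Insert 7: 7 bumps 8 from row 1; 8 bumps 9 from row 2; 9 appends to row 3. P = [[1, 3, 7], [2, 4, 8], [5, 9], [6]].

So P = [[1, 3, 7], [2, 4, 8], [5, 9], [6]], Q = [[1, 2, 3], [4, 6, 7], [5, 9], [8]].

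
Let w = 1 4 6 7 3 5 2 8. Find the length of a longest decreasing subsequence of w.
3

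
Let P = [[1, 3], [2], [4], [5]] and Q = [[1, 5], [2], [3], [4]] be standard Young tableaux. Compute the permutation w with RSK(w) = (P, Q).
5 4 2 1 3

Reverse the RSK construction: for i from n down to 1, find the cell of Q containing i, remove the entry at that cell from P, and reverse-bump it up through P; the value ejected from row 1 is w(i).

Step i=5: Q has 5 at row 1, column 2; remove that cell from P, ejecting 3. So w(5) = 3. P is now [[1], [2], [4], [5]].
Step i=4: Q has 4 at row 4, column 1; remove 5 from row 4 of P and reverse-bump: 5 enters row 3 and ejects 4; 4 enters row 2 and ejects 2; 2 enters row 1 and ejects 1. So w(4) = 1. P is now [[2], [4], [5]].
Step i=3: Q has 3 at row 3, column 1; remove 5 from row 3 of P and reverse-bump: 5 enters row 2 and ejects 4; 4 enters row 1 and ejects 2. So w(3) = 2. P is now [[4], [5]].
Step i=2: Q has 2 at row 2, column 1; remove 5 from row 2 of P and reverse-bump: 5 enters row 1 and ejects 4. So w(2) = 4. P is now [[5]].
Step i=1: Q has 1 at row 1, column 1; remove that cell from P, ejecting 5. So w(1) = 5. P is now [].

So w = 5 4 2 1 3.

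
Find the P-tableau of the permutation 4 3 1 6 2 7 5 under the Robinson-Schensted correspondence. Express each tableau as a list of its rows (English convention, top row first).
P = [[1, 2, 5], [3, 6, 7], [4]]

Insert 4: appended to row 1. P = [[4]].
Insert 3: 3 bumps 4 from row 1; 4 starts row 2. P = [[3], [4]].
Insert 1: 1 bumps 3 from row 1; 3 bumps 4 from row 2; 4 starts row 3. P = [[1], [3], [4]].
Insert 6: appended to row 1. P = [[1, 6], [3], [4]].
Insert 2: 2 bumps 6 from row 1; 6 appends to row 2. P = [[1, 2], [3, 6], [4]].
Insert 7: appended to row 1. P = [[1, 2, 7], [3, 6], [4]].
Insert 5: 5 bumps 7 from row 1; 7 appends to row 2. P = [[1, 2, 5], [3, 6, 7], [4]].

So P = [[1, 2, 5], [3, 6, 7], [4]].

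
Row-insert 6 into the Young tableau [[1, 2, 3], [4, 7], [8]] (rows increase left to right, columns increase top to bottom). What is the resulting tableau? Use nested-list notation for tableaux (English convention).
[[1, 2, 3, 6], [4, 7], [8]]

6 is larger than every entry of row 1, so it is appended to row 1. The new tableau is [[1, 2, 3, 6], [4, 7], [8]].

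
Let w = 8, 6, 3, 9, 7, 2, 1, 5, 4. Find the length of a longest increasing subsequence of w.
2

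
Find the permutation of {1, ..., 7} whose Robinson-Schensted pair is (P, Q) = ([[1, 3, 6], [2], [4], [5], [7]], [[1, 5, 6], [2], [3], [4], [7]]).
Reverse RSK: for i = n, n-1, ..., 1, locate i in Q, remove the corresponding corner cell from P, and reverse-bump its entry up through P; the value ejected from row 1 is w(i).

So w = 7 5 4 2 3 6 1.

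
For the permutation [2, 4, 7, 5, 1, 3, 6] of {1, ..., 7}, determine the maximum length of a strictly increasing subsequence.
4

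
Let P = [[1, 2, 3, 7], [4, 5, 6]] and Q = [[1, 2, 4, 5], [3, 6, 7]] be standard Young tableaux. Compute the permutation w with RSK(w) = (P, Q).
4 5 1 6 7 2 3

Reverse the RSK construction: for i from n down to 1, find the cell of Q containing i, remove the entry at that cell from P, and reverse-bump it up through P; the value ejected from row 1 is w(i).

Step i=7: Q has 7 at row 2, column 3; remove 6 from row 2 of P and reverse-bump: 6 enters row 1 and ejects 3. So w(7) = 3. P is now [[1, 2, 6, 7], [4, 5]].
Step i=6: Q has 6 at row 2, column 2; remove 5 from row 2 of P and reverse-bump: 5 enters row 1 and ejects 2. So w(6) = 2. P is now [[1, 5, 6, 7], [4]].
Step i=5: Q has 5 at row 1, column 4; remove that cell from P, ejecting 7. So w(5) = 7. P is now [[1, 5, 6], [4]].
Step i=4: Q has 4 at row 1, column 3; remove that cell from P, ejecting 6. So w(4) = 6. P is now [[1, 5], [4]].
Step i=3: Q has 3 at row 2, column 1; remove 4 from row 2 of P and reverse-bump: 4 enters row 1 and ejects 1. So w(3) = 1. P is now [[4, 5]].
Step i=2: Q has 2 at row 1, column 2; remove that cell from P, ejecting 5. So w(2) = 5. P is now [[4]].
Step i=1: Q has 1 at row 1, column 1; remove that cell from P, ejecting 4. So w(1) = 4. P is now [].

So w = 4 5 1 6 7 2 3.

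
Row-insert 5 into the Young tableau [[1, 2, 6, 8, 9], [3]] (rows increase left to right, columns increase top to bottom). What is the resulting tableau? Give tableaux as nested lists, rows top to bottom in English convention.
[[1, 2, 5, 8, 9], [3, 6]]

In row 1, 5 replaces 6 (the leftmost entry greater than 5); 6 is bumped to row 2. 6 is appended to row 2. The new tableau is [[1, 2, 5, 8, 9], [3, 6]].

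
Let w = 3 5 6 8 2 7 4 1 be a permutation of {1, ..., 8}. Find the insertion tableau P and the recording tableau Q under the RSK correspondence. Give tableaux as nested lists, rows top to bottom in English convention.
P = [[1, 4, 6, 7], [2, 5], [3], [8]], Q = [[1, 2, 3, 4], [5, 6], [7], [8]]

Insert each entry of the permutation into P by Schensted row insertion, recording in Q the position of each new cell.

Insert 3: appended to row 1. P = [[3]].
Insert 5: appended to row 1. P = [[3, 5]].
Insert 6: appended to row 1. P = [[3, 5, 6]].
Insert 8: appended to row 1. P = [[3, 5, 6, 8]].
Insert 2: 2 bumps 3 from row 1; 3 starts row 2. P = [[2, 5, 6, 8], [3]].
Insert 7: 7 bumps 8 from row 1; 8 appends to row 2. P = [[2, 5, 6, 7], [3, 8]].
Insert 4: 4 bumps 5 from row 1; 5 bumps 8 from row 2; 8 starts row 3. P = [[2, 4, 6, 7], [3, 5], [8]].
Insert 1: 1 bumps 2 from row 1; 2 bumps 3 from row 2; 3 bumps 8 from row 3; 8 starts row 4. P = [[1, 4, 6, 7], [2, 5], [3], [8]].

So P = [[1, 4, 6, 7], [2, 5], [3], [8]], Q = [[1, 2, 3, 4], [5, 6], [7], [8]].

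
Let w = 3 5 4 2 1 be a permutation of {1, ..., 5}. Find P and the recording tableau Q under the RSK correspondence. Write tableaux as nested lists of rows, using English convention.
Insert each entry of the permutation into P by Schensted row insertion, recording in Q the position of each new cell.

Insert 3: appended to row 1. P = [[3]].
Insert 5: appended to row 1. P = [[3, 5]].
Insert 4: 4 bumps 5 from row 1; 5 starts row 2. P = [[3, 4], [5]].
Insert 2: 2 bumps 3 from row 1; 3 bumps 5 from row 2; 5 starts row 3. P = [[2, 4], [3], [5]].
Insert 1: 1 bumps 2 from row 1; 2 bumps 3 from row 2; 3 bumps 5 from row 3; 5 starts row 4. P = [[1, 4], [2], [3], [5]].

So P = [[1, 4], [2], [3], [5]], Q = [[1, 2], [3], [4], [5]].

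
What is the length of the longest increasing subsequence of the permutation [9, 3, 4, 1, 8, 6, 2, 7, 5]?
4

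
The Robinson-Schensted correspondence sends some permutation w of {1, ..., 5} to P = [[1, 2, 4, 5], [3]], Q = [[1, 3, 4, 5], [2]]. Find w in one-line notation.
3 1 2 4 5

Reverse RSK: for i = n, n-1, ..., 1, locate i in Q, remove the corresponding corner cell from P, and reverse-bump its entry up through P; the value ejected from row 1 is w(i).

So w = 3 1 2 4 5.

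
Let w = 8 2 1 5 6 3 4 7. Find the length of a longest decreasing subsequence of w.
3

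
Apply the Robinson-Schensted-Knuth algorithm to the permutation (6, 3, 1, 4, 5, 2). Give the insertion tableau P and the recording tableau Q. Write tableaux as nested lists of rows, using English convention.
Insert each entry of the permutation into P by Schensted row insertion, recording in Q the position of each new cell.

Insert 6: appended to row 1. P = [[6]].
Insert 3: 3 bumps 6 from row 1; 6 starts row 2. P = [[3], [6]].
Insert 1: 1 bumps 3 from row 1; 3 bumps 6 from row 2; 6 starts row 3. P = [[1], [3], [6]].
Insert 4: appended to row 1. P = [[1, 4], [3], [6]].
Insert 5: appended to row 1. P = [[1, 4, 5], [3], [6]].
Insert 2: 2 bumps 4 from row 1; 4 appends to row 2. P = [[1, 2, 5], [3, 4], [6]].

So P = [[1, 2, 5], [3, 4], [6]], Q = [[1, 4, 5], [2, 6], [3]].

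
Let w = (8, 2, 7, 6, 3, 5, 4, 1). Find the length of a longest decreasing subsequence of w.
6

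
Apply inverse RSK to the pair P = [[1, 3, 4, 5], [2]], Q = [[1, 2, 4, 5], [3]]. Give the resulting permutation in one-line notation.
Reverse the RSK construction: for i from n down to 1, find the cell of Q containing i, remove the entry at that cell from P, and reverse-bump it up through P; the value ejected from row 1 is w(i).

Step i=5: Q has 5 at row 1, column 4; remove that cell from P, ejecting 5. So w(5) = 5. P is now [[1, 3, 4], [2]].
Step i=4: Q has 4 at row 1, column 3; remove that cell from P, ejecting 4. So w(4) = 4. P is now [[1, 3], [2]].
Step i=3: Q has 3 at row 2, column 1; remove 2 from row 2 of P and reverse-bump: 2 enters row 1 and ejects 1. So w(3) = 1. P is now [[2, 3]].
Step i=2: Q has 2 at row 1, column 2; remove that cell from P, ejecting 3. So w(2) = 3. P is now [[2]].
Step i=1: Q has 1 at row 1, column 1; remove that cell from P, ejecting 2. So w(1) = 2. P is now [].

So w = 2 3 1 4 5.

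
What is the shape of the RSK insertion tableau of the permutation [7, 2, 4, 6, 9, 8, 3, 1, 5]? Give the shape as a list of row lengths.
[4, 2, 2, 1]

RSK row insertion gives P = [[1, 3, 5, 8], [2, 6], [4, 9], [7]], which has shape [4, 2, 2, 1].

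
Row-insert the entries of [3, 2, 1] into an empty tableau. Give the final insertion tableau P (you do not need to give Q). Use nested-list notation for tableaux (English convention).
P = [[1], [2], [3]]

Insert 3: appended to row 1. P = [[3]].
Insert 2: 2 bumps 3 from row 1; 3 starts row 2. P = [[2], [3]].
Insert 1: 1 bumps 2 from row 1; 2 bumps 3 from row 2; 3 starts row 3. P = [[1], [2], [3]].

So P = [[1], [2], [3]].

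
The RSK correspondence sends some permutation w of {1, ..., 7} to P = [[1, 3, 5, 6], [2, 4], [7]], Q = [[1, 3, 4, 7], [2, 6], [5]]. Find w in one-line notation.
7 2 4 5 1 3 6

Reverse the RSK construction: for i from n down to 1, find the cell of Q containing i, remove the entry at that cell from P, and reverse-bump it up through P; the value ejected from row 1 is w(i).

Step i=7: Q has 7 at row 1, column 4; remove that cell from P, ejecting 6. So w(7) = 6. P is now [[1, 3, 5], [2, 4], [7]].
Step i=6: Q has 6 at row 2, column 2; remove 4 from row 2 of P and reverse-bump: 4 enters row 1 and ejects 3. So w(6) = 3. P is now [[1, 4, 5], [2], [7]].
Step i=5: Q has 5 at row 3, column 1; remove 7 from row 3 of P and reverse-bump: 7 enters row 2 and ejects 2; 2 enters row 1 and ejects 1. So w(5) = 1. P is now [[2, 4, 5], [7]].
Step i=4: Q has 4 at row 1, column 3; remove that cell from P, ejecting 5. So w(4) = 5. P is now [[2, 4], [7]].
Step i=3: Q has 3 at row 1, column 2; remove that cell from P, ejecting 4. So w(3) = 4. P is now [[2], [7]].
Step i=2: Q has 2 at row 2, column 1; remove 7 from row 2 of P and reverse-bump: 7 enters row 1 and ejects 2. So w(2) = 2. P is now [[7]].
Step i=1: Q has 1 at row 1, column 1; remove that cell from P, ejecting 7. So w(1) = 7. P is now [].

So w = 7 2 4 5 1 3 6.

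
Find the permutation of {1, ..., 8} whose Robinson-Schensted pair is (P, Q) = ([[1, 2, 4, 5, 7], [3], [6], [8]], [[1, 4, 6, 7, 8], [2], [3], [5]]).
Reverse the RSK construction: for i from n down to 1, find the cell of Q containing i, remove the entry at that cell from P, and reverse-bump it up through P; the value ejected from row 1 is w(i).

Step i=8: Q has 8 at row 1, column 5; remove that cell from P, ejecting 7. So w(8) = 7. P is now [[1, 2, 4, 5], [3], [6], [8]].
Step i=7: Q has 7 at row 1, column 4; remove that cell from P, ejecting 5. So w(7) = 5. P is now [[1, 2, 4], [3], [6], [8]].
Step i=6: Q has 6 at row 1, column 3; remove that cell from P, ejecting 4. So w(6) = 4. P is now [[1, 2], [3], [6], [8]].
Step i=5: Q has 5 at row 4, column 1; remove 8 from row 4 of P and reverse-bump: 8 enters row 3 and ejects 6; 6 enters row 2 and ejects 3; 3 enters row 1 and ejects 2. So w(5) = 2. P is now [[1, 3], [6], [8]].
Step i=4: Q has 4 at row 1, column 2; remove that cell from P, ejecting 3. So w(4) = 3. P is now [[1], [6], [8]].
Step i=3: Q has 3 at row 3, column 1; remove 8 from row 3 of P and reverse-bump: 8 enters row 2 and ejects 6; 6 enters row 1 and ejects 1. So w(3) = 1. P is now [[6], [8]].
Step i=2: Q has 2 at row 2, column 1; remove 8 from row 2 of P and reverse-bump: 8 enters row 1 and ejects 6. So w(2) = 6. P is now [[8]].
Step i=1: Q has 1 at row 1, column 1; remove that cell from P, ejecting 8. So w(1) = 8. P is now [].

So w = 8 6 1 3 2 4 5 7.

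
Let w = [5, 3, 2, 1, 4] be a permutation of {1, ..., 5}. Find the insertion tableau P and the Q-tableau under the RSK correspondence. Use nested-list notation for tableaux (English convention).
Insert each entry of the permutation into P by Schensted row insertion, recording in Q the position of each new cell.

Insert 5: appended to row 1. P = [[5]].
Insert 3: 3 bumps 5 from row 1; 5 starts row 2. P = [[3], [5]].
Insert 2: 2 bumps 3 from row 1; 3 bumps 5 from row 2; 5 starts row 3. P = [[2], [3], [5]].
Insert 1: 1 bumps 2 from row 1; 2 bumps 3 from row 2; 3 bumps 5 from row 3; 5 starts row 4. P = [[1], [2], [3], [5]].
Insert 4: appended to row 1. P = [[1, 4], [2], [3], [5]].

So P = [[1, 4], [2], [3], [5]], Q = [[1, 5], [2], [3], [4]].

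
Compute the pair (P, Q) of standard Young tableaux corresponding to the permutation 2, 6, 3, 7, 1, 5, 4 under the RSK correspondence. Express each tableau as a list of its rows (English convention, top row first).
P = [[1, 3, 4], [2, 5], [6, 7]], Q = [[1, 2, 4], [3, 6], [5, 7]]

Insert each entry of the permutation into P by Schensted row insertion, recording in Q the position of each new cell.

After inserting 2: P = [[2]].
After inserting 6: P = [[2, 6]].
After inserting 3: P = [[2, 3], [6]].
After inserting 7: P = [[2, 3, 7], [6]].
After inserting 1: P = [[1, 3, 7], [2], [6]].
After inserting 5: P = [[1, 3, 5], [2, 7], [6]].
After inserting 4: P = [[1, 3, 4], [2, 5], [6, 7]].

So P = [[1, 3, 4], [2, 5], [6, 7]], Q = [[1, 2, 4], [3, 6], [5, 7]].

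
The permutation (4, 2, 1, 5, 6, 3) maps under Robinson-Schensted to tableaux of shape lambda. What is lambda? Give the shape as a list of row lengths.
Row-insert each entry into an empty tableau.

After inserting 4: P = [[4]].
After inserting 2: P = [[2], [4]].
After inserting 1: P = [[1], [2], [4]].
After inserting 5: P = [[1, 5], [2], [4]].
After inserting 6: P = [[1, 5, 6], [2], [4]].
After inserting 3: P = [[1, 3, 6], [2, 5], [4]].

The final insertion tableau P = [[1, 3, 6], [2, 5], [4]] has shape [3, 2, 1].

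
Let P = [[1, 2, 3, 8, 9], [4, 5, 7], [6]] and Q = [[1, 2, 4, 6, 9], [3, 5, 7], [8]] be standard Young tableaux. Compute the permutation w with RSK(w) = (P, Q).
Reverse RSK: for i = n, n-1, ..., 1, locate i in Q, remove the corresponding corner cell from P, and reverse-bump its entry up through P; the value ejected from row 1 is w(i).

So w = 4 6 1 7 2 8 5 3 9.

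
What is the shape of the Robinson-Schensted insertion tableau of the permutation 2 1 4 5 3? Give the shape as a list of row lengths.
[3, 2]

Row-insert each entry into an empty tableau.

After inserting 2: P = [[2]].
After inserting 1: P = [[1], [2]].
After inserting 4: P = [[1, 4], [2]].
After inserting 5: P = [[1, 4, 5], [2]].
After inserting 3: P = [[1, 3, 5], [2, 4]].

The final insertion tableau P = [[1, 3, 5], [2, 4]] has shape [3, 2].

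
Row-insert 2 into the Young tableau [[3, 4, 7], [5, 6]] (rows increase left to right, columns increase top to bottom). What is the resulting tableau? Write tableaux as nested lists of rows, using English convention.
[[2, 4, 7], [3, 6], [5]]

In row 1, 2 replaces 3 (the leftmost entry greater than 2); 3 is bumped to row 2. In row 2, 3 replaces 5 (the leftmost entry greater than 3); 5 is bumped to row 3. 5 starts a new row 3. The new tableau is [[2, 4, 7], [3, 6], [5]].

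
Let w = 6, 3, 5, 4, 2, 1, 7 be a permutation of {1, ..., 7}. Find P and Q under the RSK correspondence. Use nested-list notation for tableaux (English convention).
P = [[1, 4, 7], [2], [3], [5], [6]], Q = [[1, 3, 7], [2], [4], [5], [6]]

Insert each entry of the permutation into P by Schensted row insertion, recording in Q the position of each new cell.

Insert 6: appended to row 1. P = [[6]].
Insert 3: 3 bumps 6 from row 1; 6 starts row 2. P = [[3], [6]].
Insert 5: appended to row 1. P = [[3, 5], [6]].
Insert 4: 4 bumps 5 from row 1; 5 bumps 6 from row 2; 6 starts row 3. P = [[3, 4], [5], [6]].
Insert 2: 2 bumps 3 from row 1; 3 bumps 5 from row 2; 5 bumps 6 from row 3; 6 starts row 4. P = [[2, 4], [3], [5], [6]].
Insert 1: 1 bumps 2 from row 1; 2 bumps 3 from row 2; 3 bumps 5 from row 3; 5 bumps 6 from row 4; 6 starts row 5. P = [[1, 4], [2], [3], [5], [6]].
Insert 7: appended to row 1. P = [[1, 4, 7], [2], [3], [5], [6]].

So P = [[1, 4, 7], [2], [3], [5], [6]], Q = [[1, 3, 7], [2], [4], [5], [6]].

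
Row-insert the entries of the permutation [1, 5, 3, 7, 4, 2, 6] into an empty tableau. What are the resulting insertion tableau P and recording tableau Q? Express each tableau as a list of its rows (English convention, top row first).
Insert each entry of the permutation into P by Schensted row insertion, recording in Q the position of each new cell.

Insert 1: appended to row 1. P = [[1]].
Insert 5: appended to row 1. P = [[1, 5]].
Insert 3: 3 bumps 5 from row 1; 5 starts row 2. P = [[1, 3], [5]].
Insert 7: appended to row 1. P = [[1, 3, 7], [5]].
Insert 4: 4 bumps 7 from row 1; 7 appends to row 2. P = [[1, 3, 4], [5, 7]].
Insert 2: 2 bumps 3 from row 1; 3 bumps 5 from row 2; 5 starts row 3. P = [[1, 2, 4], [3, 7], [5]].
Insert 6: appended to row 1. P = [[1, 2, 4, 6], [3, 7], [5]].

So P = [[1, 2, 4, 6], [3, 7], [5]], Q = [[1, 2, 4, 7], [3, 5], [6]].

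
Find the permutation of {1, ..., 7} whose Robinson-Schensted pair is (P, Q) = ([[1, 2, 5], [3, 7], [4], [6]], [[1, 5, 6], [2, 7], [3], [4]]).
Reverse the RSK construction: for i from n down to 1, find the cell of Q containing i, remove the entry at that cell from P, and reverse-bump it up through P; the value ejected from row 1 is w(i).

Step i=7: Q has 7 at row 2, column 2; remove 7 from row 2 of P and reverse-bump: 7 enters row 1 and ejects 5. So w(7) = 5. P is now [[1, 2, 7], [3], [4], [6]].
Step i=6: Q has 6 at row 1, column 3; remove that cell from P, ejecting 7. So w(6) = 7. P is now [[1, 2], [3], [4], [6]].
Step i=5: Q has 5 at row 1, column 2; remove that cell from P, ejecting 2. So w(5) = 2. P is now [[1], [3], [4], [6]].
Step i=4: Q has 4 at row 4, column 1; remove 6 from row 4 of P and reverse-bump: 6 enters row 3 and ejects 4; 4 enters row 2 and ejects 3; 3 enters row 1 and ejects 1. So w(4) = 1. P is now [[3], [4], [6]].
Step i=3: Q has 3 at row 3, column 1; remove 6 from row 3 of P and reverse-bump: 6 enters row 2 and ejects 4; 4 enters row 1 and ejects 3. So w(3) = 3. P is now [[4], [6]].
Step i=2: Q has 2 at row 2, column 1; remove 6 from row 2 of P and reverse-bump: 6 enters row 1 and ejects 4. So w(2) = 4. P is now [[6]].
Step i=1: Q has 1 at row 1, column 1; remove that cell from P, ejecting 6. So w(1) = 6. P is now [].

So w = 6 4 3 1 2 7 5.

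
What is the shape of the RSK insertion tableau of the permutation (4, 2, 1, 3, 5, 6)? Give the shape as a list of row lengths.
Row-insert each entry into an empty tableau.

After inserting 4: P = [[4]].
After inserting 2: P = [[2], [4]].
After inserting 1: P = [[1], [2], [4]].
After inserting 3: P = [[1, 3], [2], [4]].
After inserting 5: P = [[1, 3, 5], [2], [4]].
After inserting 6: P = [[1, 3, 5, 6], [2], [4]].

The final insertion tableau P = [[1, 3, 5, 6], [2], [4]] has shape [4, 1, 1].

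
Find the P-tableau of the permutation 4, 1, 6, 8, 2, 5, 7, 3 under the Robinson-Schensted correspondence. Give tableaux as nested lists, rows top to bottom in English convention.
Insert 4: appended to row 1. P = [[4]].
Insert 1: 1 bumps 4 from row 1; 4 starts row 2. P = [[1], [4]].
Insert 6: appended to row 1. P = [[1, 6], [4]].
Insert 8: appended to row 1. P = [[1, 6, 8], [4]].
Insert 2: 2 bumps 6 from row 1; 6 appends to row 2. P = [[1, 2, 8], [4, 6]].
Insert 5: 5 bumps 8 from row 1; 8 appends to row 2. P = [[1, 2, 5], [4, 6, 8]].
Insert 7: appended to row 1. P = [[1, 2, 5, 7], [4, 6, 8]].
Insert 3: 3 bumps 5 from row 1; 5 bumps 6 from row 2; 6 starts row 3. P = [[1, 2, 3, 7], [4, 5, 8], [6]].

So P = [[1, 2, 3, 7], [4, 5, 8], [6]].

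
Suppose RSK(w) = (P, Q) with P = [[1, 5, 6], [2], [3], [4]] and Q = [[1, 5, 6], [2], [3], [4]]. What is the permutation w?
Reverse the RSK construction: for i from n down to 1, find the cell of Q containing i, remove the entry at that cell from P, and reverse-bump it up through P; the value ejected from row 1 is w(i).

Step i=6: Q has 6 at row 1, column 3; remove that cell from P, ejecting 6. So w(6) = 6. P is now [[1, 5], [2], [3], [4]].
Step i=5: Q has 5 at row 1, column 2; remove that cell from P, ejecting 5. So w(5) = 5. P is now [[1], [2], [3], [4]].
Step i=4: Q has 4 at row 4, column 1; remove 4 from row 4 of P and reverse-bump: 4 enters row 3 and ejects 3; 3 enters row 2 and ejects 2; 2 enters row 1 and ejects 1. So w(4) = 1. P is now [[2], [3], [4]].
Step i=3: Q has 3 at row 3, column 1; remove 4 from row 3 of P and reverse-bump: 4 enters row 2 and ejects 3; 3 enters row 1 and ejects 2. So w(3) = 2. P is now [[3], [4]].
Step i=2: Q has 2 at row 2, column 1; remove 4 from row 2 of P and reverse-bump: 4 enters row 1 and ejects 3. So w(2) = 3. P is now [[4]].
Step i=1: Q has 1 at row 1, column 1; remove that cell from P, ejecting 4. So w(1) = 4. P is now [].

So w = 4 3 2 1 5 6.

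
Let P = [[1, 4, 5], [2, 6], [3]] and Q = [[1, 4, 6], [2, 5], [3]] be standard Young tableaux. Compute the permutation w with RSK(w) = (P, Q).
Reverse the RSK construction: for i from n down to 1, find the cell of Q containing i, remove the entry at that cell from P, and reverse-bump it up through P; the value ejected from row 1 is w(i).

Step i=6: Q has 6 at row 1, column 3; remove that cell from P, ejecting 5. So w(6) = 5. P is now [[1, 4], [2, 6], [3]].
Step i=5: Q has 5 at row 2, column 2; remove 6 from row 2 of P and reverse-bump: 6 enters row 1 and ejects 4. So w(5) = 4. P is now [[1, 6], [2], [3]].
Step i=4: Q has 4 at row 1, column 2; remove that cell from P, ejecting 6. So w(4) = 6. P is now [[1], [2], [3]].
Step i=3: Q has 3 at row 3, column 1; remove 3 from row 3 of P and reverse-bump: 3 enters row 2 and ejects 2; 2 enters row 1 and ejects 1. So w(3) = 1. P is now [[2], [3]].
Step i=2: Q has 2 at row 2, column 1; remove 3 from row 2 of P and reverse-bump: 3 enters row 1 and ejects 2. So w(2) = 2. P is now [[3]].
Step i=1: Q has 1 at row 1, column 1; remove that cell from P, ejecting 3. So w(1) = 3. P is now [].

So w = 3 2 1 6 4 5.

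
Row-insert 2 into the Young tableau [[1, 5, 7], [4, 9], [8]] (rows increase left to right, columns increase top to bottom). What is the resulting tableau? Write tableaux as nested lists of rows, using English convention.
[[1, 2, 7], [4, 5], [8, 9]]

In row 1, 2 replaces 5 (the leftmost entry greater than 2); 5 is bumped to row 2. In row 2, 5 replaces 9 (the leftmost entry greater than 5); 9 is bumped to row 3. 9 is appended to row 3. The new tableau is [[1, 2, 7], [4, 5], [8, 9]].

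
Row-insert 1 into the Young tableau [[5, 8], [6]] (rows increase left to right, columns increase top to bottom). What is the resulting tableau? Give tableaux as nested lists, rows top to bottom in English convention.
In row 1, 1 replaces 5 (the leftmost entry greater than 1); 5 is bumped to row 2. In row 2, 5 replaces 6 (the leftmost entry greater than 5); 6 is bumped to row 3. 6 starts a new row 3. The new tableau is [[1, 8], [5], [6]].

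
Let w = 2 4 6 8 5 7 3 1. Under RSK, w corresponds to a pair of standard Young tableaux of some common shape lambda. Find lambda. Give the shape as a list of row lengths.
Row-insert each entry into an empty tableau.

After inserting 2: P = [[2]].
After inserting 4: P = [[2, 4]].
After inserting 6: P = [[2, 4, 6]].
After inserting 8: P = [[2, 4, 6, 8]].
After inserting 5: P = [[2, 4, 5, 8], [6]].
After inserting 7: P = [[2, 4, 5, 7], [6, 8]].
After inserting 3: P = [[2, 3, 5, 7], [4, 8], [6]].
After inserting 1: P = [[1, 3, 5, 7], [2, 8], [4], [6]].

The final insertion tableau P = [[1, 3, 5, 7], [2, 8], [4], [6]] has shape [4, 2, 1, 1].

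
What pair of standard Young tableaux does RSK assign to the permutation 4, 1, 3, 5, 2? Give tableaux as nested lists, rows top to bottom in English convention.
Insert each entry of the permutation into P by Schensted row insertion, recording in Q the position of each new cell.

Insert 4: appended to row 1. P = [[4]].
Insert 1: 1 bumps 4 from row 1; 4 starts row 2. P = [[1], [4]].
Insert 3: appended to row 1. P = [[1, 3], [4]].
Insert 5: appended to row 1. P = [[1, 3, 5], [4]].
Insert 2: 2 bumps 3 from row 1; 3 bumps 4 from row 2; 4 starts row 3. P = [[1, 2, 5], [3], [4]].

So P = [[1, 2, 5], [3], [4]], Q = [[1, 3, 4], [2], [5]].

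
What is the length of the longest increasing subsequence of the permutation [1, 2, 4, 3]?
3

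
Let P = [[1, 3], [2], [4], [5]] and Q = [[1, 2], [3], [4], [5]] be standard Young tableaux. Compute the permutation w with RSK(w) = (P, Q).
2 5 4 3 1

Reverse the RSK construction: for i from n down to 1, find the cell of Q containing i, remove the entry at that cell from P, and reverse-bump it up through P; the value ejected from row 1 is w(i).

Step i=5: Q has 5 at row 4, column 1; remove 5 from row 4 of P and reverse-bump: 5 enters row 3 and ejects 4; 4 enters row 2 and ejects 2; 2 enters row 1 and ejects 1. So w(5) = 1. P is now [[2, 3], [4], [5]].
Step i=4: Q has 4 at row 3, column 1; remove 5 from row 3 of P and reverse-bump: 5 enters row 2 and ejects 4; 4 enters row 1 and ejects 3. So w(4) = 3. P is now [[2, 4], [5]].
Step i=3: Q has 3 at row 2, column 1; remove 5 from row 2 of P and reverse-bump: 5 enters row 1 and ejects 4. So w(3) = 4. P is now [[2, 5]].
Step i=2: Q has 2 at row 1, column 2; remove that cell from P, ejecting 5. So w(2) = 5. P is now [[2]].
Step i=1: Q has 1 at row 1, column 1; remove that cell from P, ejecting 2. So w(1) = 2. P is now [].

So w = 2 5 4 3 1.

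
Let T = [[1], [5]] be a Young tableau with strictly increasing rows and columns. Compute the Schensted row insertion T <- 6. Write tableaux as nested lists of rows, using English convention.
[[1, 6], [5]]

6 is larger than every entry of row 1, so it is appended to row 1. The new tableau is [[1, 6], [5]].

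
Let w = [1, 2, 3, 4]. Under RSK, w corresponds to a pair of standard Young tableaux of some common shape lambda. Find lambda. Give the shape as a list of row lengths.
[4]

RSK row insertion gives P = [[1, 2, 3, 4]], which has shape [4].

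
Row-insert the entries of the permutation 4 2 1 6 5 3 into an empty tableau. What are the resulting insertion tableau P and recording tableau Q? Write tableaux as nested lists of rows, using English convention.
P = [[1, 3], [2, 5], [4, 6]], Q = [[1, 4], [2, 5], [3, 6]]

Insert each entry of the permutation into P by Schensted row insertion, recording in Q the position of each new cell.

After inserting 4: P = [[4]].
After inserting 2: P = [[2], [4]].
After inserting 1: P = [[1], [2], [4]].
After inserting 6: P = [[1, 6], [2], [4]].
After inserting 5: P = [[1, 5], [2, 6], [4]].
After inserting 3: P = [[1, 3], [2, 5], [4, 6]].

So P = [[1, 3], [2, 5], [4, 6]], Q = [[1, 4], [2, 5], [3, 6]].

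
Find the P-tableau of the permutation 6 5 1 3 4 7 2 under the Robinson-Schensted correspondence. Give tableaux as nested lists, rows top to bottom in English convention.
P = [[1, 2, 4, 7], [3], [5], [6]]

Insert 6: appended to row 1. P = [[6]].
Insert 5: 5 bumps 6 from row 1; 6 starts row 2. P = [[5], [6]].
Insert 1: 1 bumps 5 from row 1; 5 bumps 6 from row 2; 6 starts row 3. P = [[1], [5], [6]].
Insert 3: appended to row 1. P = [[1, 3], [5], [6]].
Insert 4: appended to row 1. P = [[1, 3, 4], [5], [6]].
Insert 7: appended to row 1. P = [[1, 3, 4, 7], [5], [6]].
Insert 2: 2 bumps 3 from row 1; 3 bumps 5 from row 2; 5 bumps 6 from row 3; 6 starts row 4. P = [[1, 2, 4, 7], [3], [5], [6]].

So P = [[1, 2, 4, 7], [3], [5], [6]].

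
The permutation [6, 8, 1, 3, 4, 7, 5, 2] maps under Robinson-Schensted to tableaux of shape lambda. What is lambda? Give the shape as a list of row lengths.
Row-insert each entry into an empty tableau.

After inserting 6: P = [[6]].
After inserting 8: P = [[6, 8]].
After inserting 1: P = [[1, 8], [6]].
After inserting 3: P = [[1, 3], [6, 8]].
After inserting 4: P = [[1, 3, 4], [6, 8]].
After inserting 7: P = [[1, 3, 4, 7], [6, 8]].
After inserting 5: P = [[1, 3, 4, 5], [6, 7], [8]].
After inserting 2: P = [[1, 2, 4, 5], [3, 7], [6], [8]].

The final insertion tableau P = [[1, 2, 4, 5], [3, 7], [6], [8]] has shape [4, 2, 1, 1].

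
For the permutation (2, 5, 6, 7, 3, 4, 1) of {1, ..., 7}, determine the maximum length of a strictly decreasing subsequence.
3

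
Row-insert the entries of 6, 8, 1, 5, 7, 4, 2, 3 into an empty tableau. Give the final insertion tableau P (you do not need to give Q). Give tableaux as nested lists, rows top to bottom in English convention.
P = [[1, 2, 3], [4, 7], [5, 8], [6]]

After inserting 6: P = [[6]].
After inserting 8: P = [[6, 8]].
After inserting 1: P = [[1, 8], [6]].
After inserting 5: P = [[1, 5], [6, 8]].
After inserting 7: P = [[1, 5, 7], [6, 8]].
After inserting 4: P = [[1, 4, 7], [5, 8], [6]].
After inserting 2: P = [[1, 2, 7], [4, 8], [5], [6]].
After inserting 3: P = [[1, 2, 3], [4, 7], [5, 8], [6]].

So P = [[1, 2, 3], [4, 7], [5, 8], [6]].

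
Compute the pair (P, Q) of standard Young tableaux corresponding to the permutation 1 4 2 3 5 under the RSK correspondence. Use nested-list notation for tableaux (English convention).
Insert each entry of the permutation into P by Schensted row insertion, recording in Q the position of each new cell.

After inserting 1: P = [[1]].
After inserting 4: P = [[1, 4]].
After inserting 2: P = [[1, 2], [4]].
After inserting 3: P = [[1, 2, 3], [4]].
After inserting 5: P = [[1, 2, 3, 5], [4]].

So P = [[1, 2, 3, 5], [4]], Q = [[1, 2, 4, 5], [3]].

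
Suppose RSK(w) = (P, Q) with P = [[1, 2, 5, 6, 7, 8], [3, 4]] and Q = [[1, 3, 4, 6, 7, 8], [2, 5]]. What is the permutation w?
3 1 4 5 2 6 7 8

Reverse RSK: for i = n, n-1, ..., 1, locate i in Q, remove the corresponding corner cell from P, and reverse-bump its entry up through P; the value ejected from row 1 is w(i).

So w = 3 1 4 5 2 6 7 8.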